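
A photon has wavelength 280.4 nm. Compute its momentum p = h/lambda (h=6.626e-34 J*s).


p = h / lambda
= 6.626e-34 / (280.4e-9)
= 6.626e-34 / 2.8040e-07
= 2.3631e-27 kg*m/s

2.3631e-27


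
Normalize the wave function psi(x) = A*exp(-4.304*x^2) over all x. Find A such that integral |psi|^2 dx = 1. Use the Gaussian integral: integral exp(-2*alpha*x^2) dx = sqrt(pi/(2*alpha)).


integral |psi|^2 dx = A^2 * sqrt(pi/(2*alpha)) = 1
A^2 = sqrt(2*alpha/pi)
= sqrt(2 * 4.304 / pi)
= 1.655298
A = sqrt(1.655298)
= 1.2866

1.2866


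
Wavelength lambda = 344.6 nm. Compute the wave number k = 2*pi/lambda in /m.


k = 2 * pi / lambda
= 6.2832 / (344.6e-9)
= 6.2832 / 3.4460e-07
= 1.8233e+07 /m

1.8233e+07


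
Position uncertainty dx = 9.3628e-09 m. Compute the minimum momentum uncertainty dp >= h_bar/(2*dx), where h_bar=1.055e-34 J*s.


dp = h_bar / (2 * dx)
= 1.055e-34 / (2 * 9.3628e-09)
= 1.055e-34 / 1.8726e-08
= 5.6340e-27 kg*m/s

5.6340e-27


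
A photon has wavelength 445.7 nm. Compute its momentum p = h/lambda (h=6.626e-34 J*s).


p = h / lambda
= 6.626e-34 / (445.7e-9)
= 6.626e-34 / 4.4570e-07
= 1.4867e-27 kg*m/s

1.4867e-27


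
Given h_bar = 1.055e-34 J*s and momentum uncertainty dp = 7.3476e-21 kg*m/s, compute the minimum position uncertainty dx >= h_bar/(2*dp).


dx = h_bar / (2 * dp)
= 1.055e-34 / (2 * 7.3476e-21)
= 1.055e-34 / 1.4695e-20
= 7.1792e-15 m

7.1792e-15


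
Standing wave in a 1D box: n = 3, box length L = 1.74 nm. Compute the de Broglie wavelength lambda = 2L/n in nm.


lambda = 2L / n
= 2 * 1.74 / 3
= 3.48 / 3
= 1.16 nm

1.16


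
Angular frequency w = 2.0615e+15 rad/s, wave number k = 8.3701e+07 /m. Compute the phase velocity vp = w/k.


vp = w / k
= 2.0615e+15 / 8.3701e+07
= 2.4629e+07 m/s

2.4629e+07


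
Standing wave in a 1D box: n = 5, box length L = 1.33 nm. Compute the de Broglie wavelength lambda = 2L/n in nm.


lambda = 2L / n
= 2 * 1.33 / 5
= 2.66 / 5
= 0.532 nm

0.532


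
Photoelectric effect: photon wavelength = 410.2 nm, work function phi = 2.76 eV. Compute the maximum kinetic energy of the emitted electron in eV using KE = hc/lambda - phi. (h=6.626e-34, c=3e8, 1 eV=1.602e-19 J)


E_photon = hc / lambda
= (6.626e-34)(3e8) / (410.2e-9)
= 4.8459e-19 J
= 3.0249 eV
KE = E_photon - phi
= 3.0249 - 2.76
= 0.2649 eV

0.2649


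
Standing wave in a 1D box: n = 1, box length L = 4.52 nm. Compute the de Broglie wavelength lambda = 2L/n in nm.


lambda = 2L / n
= 2 * 4.52 / 1
= 9.04 / 1
= 9.04 nm

9.04


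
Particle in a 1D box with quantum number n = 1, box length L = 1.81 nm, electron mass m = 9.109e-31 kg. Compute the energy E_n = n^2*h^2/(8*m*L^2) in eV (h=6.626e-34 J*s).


E = n^2 * h^2 / (8 * m * L^2)
= 1^2 * (6.626e-34)^2 / (8 * 9.109e-31 * (1.81e-9)^2)
= 1 * 4.3904e-67 / (8 * 9.109e-31 * 3.2761e-18)
= 1.8390e-20 J
= 0.1148 eV

0.1148


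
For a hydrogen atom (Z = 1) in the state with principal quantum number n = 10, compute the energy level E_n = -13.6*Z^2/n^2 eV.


E_n = -13.6 * Z^2 / n^2
= -13.6 * 1^2 / 10^2
= -13.6 * 1 / 100
= -0.136 eV

-0.136


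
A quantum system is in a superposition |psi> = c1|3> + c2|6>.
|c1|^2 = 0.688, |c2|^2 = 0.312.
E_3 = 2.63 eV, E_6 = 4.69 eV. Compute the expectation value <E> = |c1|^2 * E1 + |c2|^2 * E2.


<E> = |c1|^2 * E1 + |c2|^2 * E2
= 0.688 * 2.63 + 0.312 * 4.69
= 1.8094 + 1.4633
= 3.2727 eV

3.2727


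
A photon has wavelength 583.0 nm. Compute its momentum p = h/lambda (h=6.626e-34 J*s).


p = h / lambda
= 6.626e-34 / (583.0e-9)
= 6.626e-34 / 5.8300e-07
= 1.1365e-27 kg*m/s

1.1365e-27


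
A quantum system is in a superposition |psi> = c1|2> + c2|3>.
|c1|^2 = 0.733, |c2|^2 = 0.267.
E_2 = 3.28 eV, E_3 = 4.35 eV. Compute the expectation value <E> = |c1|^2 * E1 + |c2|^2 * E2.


<E> = |c1|^2 * E1 + |c2|^2 * E2
= 0.733 * 3.28 + 0.267 * 4.35
= 2.4042 + 1.1614
= 3.5657 eV

3.5657


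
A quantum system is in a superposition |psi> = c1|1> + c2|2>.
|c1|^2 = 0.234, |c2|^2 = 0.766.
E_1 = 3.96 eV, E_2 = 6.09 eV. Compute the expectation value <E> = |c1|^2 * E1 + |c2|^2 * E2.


<E> = |c1|^2 * E1 + |c2|^2 * E2
= 0.234 * 3.96 + 0.766 * 6.09
= 0.9266 + 4.6649
= 5.5916 eV

5.5916


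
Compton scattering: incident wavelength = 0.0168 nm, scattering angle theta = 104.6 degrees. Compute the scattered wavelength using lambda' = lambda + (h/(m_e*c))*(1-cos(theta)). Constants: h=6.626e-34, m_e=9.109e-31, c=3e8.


Compton wavelength: h/(m_e*c) = 2.4247e-12 m
d_lambda = 2.4247e-12 * (1 - cos(104.6 deg))
= 2.4247e-12 * 1.252069
= 3.0359e-12 m = 0.003036 nm
lambda' = 0.0168 + 0.003036
= 0.019836 nm

0.019836


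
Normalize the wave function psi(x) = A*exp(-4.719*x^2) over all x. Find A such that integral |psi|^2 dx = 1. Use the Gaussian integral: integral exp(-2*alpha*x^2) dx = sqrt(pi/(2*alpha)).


integral |psi|^2 dx = A^2 * sqrt(pi/(2*alpha)) = 1
A^2 = sqrt(2*alpha/pi)
= sqrt(2 * 4.719 / pi)
= 1.733265
A = sqrt(1.733265)
= 1.3165

1.3165


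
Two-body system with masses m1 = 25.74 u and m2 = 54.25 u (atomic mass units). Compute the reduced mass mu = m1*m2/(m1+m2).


mu = m1 * m2 / (m1 + m2)
= 25.74 * 54.25 / (25.74 + 54.25)
= 1396.395 / 79.99
= 17.4571 u

17.4571


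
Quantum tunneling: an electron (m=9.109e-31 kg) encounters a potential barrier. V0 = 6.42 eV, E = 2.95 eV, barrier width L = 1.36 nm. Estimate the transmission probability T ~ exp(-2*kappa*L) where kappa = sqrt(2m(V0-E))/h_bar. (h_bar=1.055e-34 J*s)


V0 - E = 3.47 eV = 5.5589e-19 J
kappa = sqrt(2 * m * (V0-E)) / h_bar
= sqrt(2 * 9.109e-31 * 5.5589e-19) / 1.055e-34
= 9.5388e+09 /m
2*kappa*L = 2 * 9.5388e+09 * 1.36e-9
= 25.9455
T = exp(-25.9455) = 5.395023e-12

5.395023e-12


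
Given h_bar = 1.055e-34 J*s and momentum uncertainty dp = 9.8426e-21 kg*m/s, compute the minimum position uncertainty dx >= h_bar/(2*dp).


dx = h_bar / (2 * dp)
= 1.055e-34 / (2 * 9.8426e-21)
= 1.055e-34 / 1.9685e-20
= 5.3594e-15 m

5.3594e-15


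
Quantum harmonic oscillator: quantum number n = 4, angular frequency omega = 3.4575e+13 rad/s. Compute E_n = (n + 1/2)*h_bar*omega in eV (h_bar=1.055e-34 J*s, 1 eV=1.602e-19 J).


E = (n + 1/2) * h_bar * omega
= (4 + 0.5) * 1.055e-34 * 3.4575e+13
= 4.5 * 3.6477e-21
= 1.6414e-20 J
= 0.1025 eV

0.1025


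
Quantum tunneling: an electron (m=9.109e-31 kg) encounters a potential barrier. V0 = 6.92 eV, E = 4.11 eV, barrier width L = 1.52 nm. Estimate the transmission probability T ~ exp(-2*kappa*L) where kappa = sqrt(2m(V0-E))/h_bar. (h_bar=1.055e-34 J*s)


V0 - E = 2.81 eV = 4.5016e-19 J
kappa = sqrt(2 * m * (V0-E)) / h_bar
= sqrt(2 * 9.109e-31 * 4.5016e-19) / 1.055e-34
= 8.5839e+09 /m
2*kappa*L = 2 * 8.5839e+09 * 1.52e-9
= 26.0949
T = exp(-26.0949) = 4.646462e-12

4.646462e-12


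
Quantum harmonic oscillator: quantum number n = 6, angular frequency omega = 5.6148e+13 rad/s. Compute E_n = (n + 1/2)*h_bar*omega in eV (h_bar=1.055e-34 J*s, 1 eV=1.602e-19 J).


E = (n + 1/2) * h_bar * omega
= (6 + 0.5) * 1.055e-34 * 5.6148e+13
= 6.5 * 5.9236e-21
= 3.8503e-20 J
= 0.2403 eV

0.2403


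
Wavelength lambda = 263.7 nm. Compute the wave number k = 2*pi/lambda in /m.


k = 2 * pi / lambda
= 6.2832 / (263.7e-9)
= 6.2832 / 2.6370e-07
= 2.3827e+07 /m

2.3827e+07


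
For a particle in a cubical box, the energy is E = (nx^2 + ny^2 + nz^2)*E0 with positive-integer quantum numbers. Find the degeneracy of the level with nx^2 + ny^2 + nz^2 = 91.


Enumerate all (nx, ny, nz) with nx^2 + ny^2 + nz^2 = 91:
(1,3,9)
(1,9,3)
(3,1,9)
(3,9,1)
(9,1,3)
(9,3,1)
Total degeneracy = 6

6


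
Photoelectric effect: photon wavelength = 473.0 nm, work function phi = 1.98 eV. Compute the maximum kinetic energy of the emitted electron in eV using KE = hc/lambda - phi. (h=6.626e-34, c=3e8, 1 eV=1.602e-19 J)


E_photon = hc / lambda
= (6.626e-34)(3e8) / (473.0e-9)
= 4.2025e-19 J
= 2.6233 eV
KE = E_photon - phi
= 2.6233 - 1.98
= 0.6433 eV

0.6433


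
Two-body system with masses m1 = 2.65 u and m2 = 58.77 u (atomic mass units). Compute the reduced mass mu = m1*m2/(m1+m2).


mu = m1 * m2 / (m1 + m2)
= 2.65 * 58.77 / (2.65 + 58.77)
= 155.7405 / 61.42
= 2.5357 u

2.5357


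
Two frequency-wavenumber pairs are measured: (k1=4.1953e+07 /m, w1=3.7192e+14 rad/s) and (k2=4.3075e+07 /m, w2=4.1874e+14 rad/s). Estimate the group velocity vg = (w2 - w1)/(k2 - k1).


vg = (w2 - w1) / (k2 - k1)
= (4.1874e+14 - 3.7192e+14) / (4.3075e+07 - 4.1953e+07)
= 4.6820e+13 / 1.1220e+06
= 4.1729e+07 m/s

4.1729e+07


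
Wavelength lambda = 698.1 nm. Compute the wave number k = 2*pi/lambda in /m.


k = 2 * pi / lambda
= 6.2832 / (698.1e-9)
= 6.2832 / 6.9810e-07
= 9.0004e+06 /m

9.0004e+06


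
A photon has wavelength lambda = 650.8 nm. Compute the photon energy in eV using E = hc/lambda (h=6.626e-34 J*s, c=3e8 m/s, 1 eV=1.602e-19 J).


E = hc / lambda
= (6.626e-34)(3e8) / (650.8e-9)
= 1.9878e-25 / 6.5080e-07
= 3.0544e-19 J
Converting to eV: 3.0544e-19 / 1.602e-19
= 1.9066 eV

1.9066


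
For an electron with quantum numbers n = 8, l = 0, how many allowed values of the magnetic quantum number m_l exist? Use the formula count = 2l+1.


m_l ranges from -l to +l in integer steps
So m_l goes from -0 to +0
Count = 2l + 1 = 2*0 + 1
= 1

1


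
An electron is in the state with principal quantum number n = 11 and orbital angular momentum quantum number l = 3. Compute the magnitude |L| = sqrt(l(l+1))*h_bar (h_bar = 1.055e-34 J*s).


L = sqrt(l*(l+1)) * h_bar
= sqrt(3 * 4) * 1.055e-34
= sqrt(12) * 1.055e-34
= 3.4641 * 1.055e-34
= 3.6546e-34 J*s

3.6546e-34


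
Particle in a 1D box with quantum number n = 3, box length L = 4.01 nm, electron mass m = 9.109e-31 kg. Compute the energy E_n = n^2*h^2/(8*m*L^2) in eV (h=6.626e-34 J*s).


E = n^2 * h^2 / (8 * m * L^2)
= 3^2 * (6.626e-34)^2 / (8 * 9.109e-31 * (4.01e-9)^2)
= 9 * 4.3904e-67 / (8 * 9.109e-31 * 1.6080e-17)
= 3.3721e-20 J
= 0.2105 eV

0.2105


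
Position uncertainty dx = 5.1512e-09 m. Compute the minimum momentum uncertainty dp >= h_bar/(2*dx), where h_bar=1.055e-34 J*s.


dp = h_bar / (2 * dx)
= 1.055e-34 / (2 * 5.1512e-09)
= 1.055e-34 / 1.0302e-08
= 1.0240e-26 kg*m/s

1.0240e-26


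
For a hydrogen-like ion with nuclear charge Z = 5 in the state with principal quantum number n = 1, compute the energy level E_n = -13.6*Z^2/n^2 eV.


E_n = -13.6 * Z^2 / n^2
= -13.6 * 5^2 / 1^2
= -13.6 * 25 / 1
= -340.0 eV

-340.0


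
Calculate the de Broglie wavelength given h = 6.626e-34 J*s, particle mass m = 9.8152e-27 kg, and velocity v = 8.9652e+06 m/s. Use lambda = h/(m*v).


lambda = h / (m * v)
= 6.626e-34 / (9.8152e-27 * 8.9652e+06)
= 6.626e-34 / 8.7995e-20
= 7.5300e-15 m

7.5300e-15


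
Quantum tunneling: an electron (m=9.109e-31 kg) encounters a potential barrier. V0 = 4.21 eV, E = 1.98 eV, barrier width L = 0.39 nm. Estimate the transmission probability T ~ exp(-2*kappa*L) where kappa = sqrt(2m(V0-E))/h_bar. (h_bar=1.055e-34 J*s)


V0 - E = 2.23 eV = 3.5725e-19 J
kappa = sqrt(2 * m * (V0-E)) / h_bar
= sqrt(2 * 9.109e-31 * 3.5725e-19) / 1.055e-34
= 7.6468e+09 /m
2*kappa*L = 2 * 7.6468e+09 * 0.39e-9
= 5.9645
T = exp(-5.9645) = 2.568253e-03

2.568253e-03


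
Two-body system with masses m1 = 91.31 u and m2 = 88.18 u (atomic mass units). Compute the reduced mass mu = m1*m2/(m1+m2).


mu = m1 * m2 / (m1 + m2)
= 91.31 * 88.18 / (91.31 + 88.18)
= 8051.7158 / 179.49
= 44.8589 u

44.8589


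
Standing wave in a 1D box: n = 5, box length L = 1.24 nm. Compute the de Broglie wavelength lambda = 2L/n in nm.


lambda = 2L / n
= 2 * 1.24 / 5
= 2.48 / 5
= 0.496 nm

0.496


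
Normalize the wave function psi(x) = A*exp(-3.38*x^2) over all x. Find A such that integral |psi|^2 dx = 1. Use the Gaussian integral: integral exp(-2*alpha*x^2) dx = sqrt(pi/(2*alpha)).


integral |psi|^2 dx = A^2 * sqrt(pi/(2*alpha)) = 1
A^2 = sqrt(2*alpha/pi)
= sqrt(2 * 3.38 / pi)
= 1.466893
A = sqrt(1.466893)
= 1.2112

1.2112


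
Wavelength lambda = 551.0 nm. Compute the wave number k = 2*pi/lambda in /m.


k = 2 * pi / lambda
= 6.2832 / (551.0e-9)
= 6.2832 / 5.5100e-07
= 1.1403e+07 /m

1.1403e+07


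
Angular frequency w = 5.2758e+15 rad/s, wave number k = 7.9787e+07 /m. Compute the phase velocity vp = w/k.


vp = w / k
= 5.2758e+15 / 7.9787e+07
= 6.6124e+07 m/s

6.6124e+07


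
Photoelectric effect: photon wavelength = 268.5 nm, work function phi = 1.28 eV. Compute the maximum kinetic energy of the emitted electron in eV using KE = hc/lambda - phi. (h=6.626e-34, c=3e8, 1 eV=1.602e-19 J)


E_photon = hc / lambda
= (6.626e-34)(3e8) / (268.5e-9)
= 7.4034e-19 J
= 4.6213 eV
KE = E_photon - phi
= 4.6213 - 1.28
= 3.3413 eV

3.3413


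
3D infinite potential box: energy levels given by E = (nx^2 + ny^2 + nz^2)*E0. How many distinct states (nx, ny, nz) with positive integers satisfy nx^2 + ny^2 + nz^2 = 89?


Enumerate all (nx, ny, nz) with nx^2 + ny^2 + nz^2 = 89:
(2,2,9)
(2,6,7)
(2,7,6)
(2,9,2)
(3,4,8)
(3,8,4)
(4,3,8)
(4,8,3)
(6,2,7)
(6,7,2)
(7,2,6)
(7,6,2)
(8,3,4)
(8,4,3)
(9,2,2)
Total degeneracy = 15

15


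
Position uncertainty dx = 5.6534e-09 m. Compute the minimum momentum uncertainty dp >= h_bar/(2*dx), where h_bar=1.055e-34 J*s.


dp = h_bar / (2 * dx)
= 1.055e-34 / (2 * 5.6534e-09)
= 1.055e-34 / 1.1307e-08
= 9.3307e-27 kg*m/s

9.3307e-27


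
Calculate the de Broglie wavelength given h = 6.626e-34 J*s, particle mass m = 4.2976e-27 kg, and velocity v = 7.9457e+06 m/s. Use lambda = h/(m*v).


lambda = h / (m * v)
= 6.626e-34 / (4.2976e-27 * 7.9457e+06)
= 6.626e-34 / 3.4147e-20
= 1.9404e-14 m

1.9404e-14


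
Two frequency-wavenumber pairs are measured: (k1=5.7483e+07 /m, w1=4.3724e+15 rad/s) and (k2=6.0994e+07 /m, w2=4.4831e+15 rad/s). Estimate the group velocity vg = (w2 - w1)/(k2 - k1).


vg = (w2 - w1) / (k2 - k1)
= (4.4831e+15 - 4.3724e+15) / (6.0994e+07 - 5.7483e+07)
= 1.1070e+14 / 3.5110e+06
= 3.1529e+07 m/s

3.1529e+07


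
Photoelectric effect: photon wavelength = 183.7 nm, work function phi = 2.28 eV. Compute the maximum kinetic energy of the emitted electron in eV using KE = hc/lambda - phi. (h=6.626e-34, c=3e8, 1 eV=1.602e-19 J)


E_photon = hc / lambda
= (6.626e-34)(3e8) / (183.7e-9)
= 1.0821e-18 J
= 6.7546 eV
KE = E_photon - phi
= 6.7546 - 2.28
= 4.4746 eV

4.4746


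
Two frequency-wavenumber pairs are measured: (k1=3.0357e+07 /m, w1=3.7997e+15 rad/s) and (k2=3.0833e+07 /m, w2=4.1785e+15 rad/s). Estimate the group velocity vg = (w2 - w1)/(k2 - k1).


vg = (w2 - w1) / (k2 - k1)
= (4.1785e+15 - 3.7997e+15) / (3.0833e+07 - 3.0357e+07)
= 3.7880e+14 / 4.7600e+05
= 7.9580e+08 m/s

7.9580e+08


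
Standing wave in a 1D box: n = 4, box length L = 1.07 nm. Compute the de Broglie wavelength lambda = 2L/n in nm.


lambda = 2L / n
= 2 * 1.07 / 4
= 2.14 / 4
= 0.535 nm

0.535


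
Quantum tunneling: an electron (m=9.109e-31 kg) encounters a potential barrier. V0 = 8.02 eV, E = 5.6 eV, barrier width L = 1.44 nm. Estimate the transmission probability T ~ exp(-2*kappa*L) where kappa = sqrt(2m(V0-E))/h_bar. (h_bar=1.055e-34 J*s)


V0 - E = 2.42 eV = 3.8768e-19 J
kappa = sqrt(2 * m * (V0-E)) / h_bar
= sqrt(2 * 9.109e-31 * 3.8768e-19) / 1.055e-34
= 7.9659e+09 /m
2*kappa*L = 2 * 7.9659e+09 * 1.44e-9
= 22.9419
T = exp(-22.9419) = 1.087579e-10

1.087579e-10


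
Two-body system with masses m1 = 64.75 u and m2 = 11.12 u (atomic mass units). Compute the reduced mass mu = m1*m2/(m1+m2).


mu = m1 * m2 / (m1 + m2)
= 64.75 * 11.12 / (64.75 + 11.12)
= 720.02 / 75.87
= 9.4902 u

9.4902


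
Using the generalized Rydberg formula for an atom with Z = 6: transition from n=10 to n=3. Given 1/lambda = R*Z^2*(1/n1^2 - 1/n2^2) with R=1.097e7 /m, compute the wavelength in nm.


1/lambda = R * Z^2 * (1/n1^2 - 1/n2^2)
= 1.097e7 * 6^2 * (1/3^2 - 1/10^2)
= 1.097e7 * 36 * (0.111111 - 0.01)
= 3.9931e+07 /m
lambda = 1 / 3.9931e+07
= 25.0433 nm

25.0433


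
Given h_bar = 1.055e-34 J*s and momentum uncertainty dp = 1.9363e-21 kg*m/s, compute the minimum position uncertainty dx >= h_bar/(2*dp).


dx = h_bar / (2 * dp)
= 1.055e-34 / (2 * 1.9363e-21)
= 1.055e-34 / 3.8726e-21
= 2.7243e-14 m

2.7243e-14


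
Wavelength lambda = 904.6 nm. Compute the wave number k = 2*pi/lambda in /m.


k = 2 * pi / lambda
= 6.2832 / (904.6e-9)
= 6.2832 / 9.0460e-07
= 6.9458e+06 /m

6.9458e+06


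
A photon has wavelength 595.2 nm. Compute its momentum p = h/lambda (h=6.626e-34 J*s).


p = h / lambda
= 6.626e-34 / (595.2e-9)
= 6.626e-34 / 5.9520e-07
= 1.1132e-27 kg*m/s

1.1132e-27


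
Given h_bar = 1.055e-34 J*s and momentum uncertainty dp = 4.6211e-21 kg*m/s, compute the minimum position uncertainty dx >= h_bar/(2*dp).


dx = h_bar / (2 * dp)
= 1.055e-34 / (2 * 4.6211e-21)
= 1.055e-34 / 9.2422e-21
= 1.1415e-14 m

1.1415e-14


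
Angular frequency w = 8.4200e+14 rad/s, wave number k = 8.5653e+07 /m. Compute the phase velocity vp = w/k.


vp = w / k
= 8.4200e+14 / 8.5653e+07
= 9.8304e+06 m/s

9.8304e+06


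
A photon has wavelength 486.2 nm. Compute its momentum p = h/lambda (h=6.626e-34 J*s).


p = h / lambda
= 6.626e-34 / (486.2e-9)
= 6.626e-34 / 4.8620e-07
= 1.3628e-27 kg*m/s

1.3628e-27


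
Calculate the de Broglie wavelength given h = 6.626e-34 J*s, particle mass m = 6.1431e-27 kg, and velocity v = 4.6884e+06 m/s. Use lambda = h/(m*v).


lambda = h / (m * v)
= 6.626e-34 / (6.1431e-27 * 4.6884e+06)
= 6.626e-34 / 2.8801e-20
= 2.3006e-14 m

2.3006e-14


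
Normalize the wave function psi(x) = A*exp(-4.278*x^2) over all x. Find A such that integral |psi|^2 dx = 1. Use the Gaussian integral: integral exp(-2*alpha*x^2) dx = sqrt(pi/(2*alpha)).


integral |psi|^2 dx = A^2 * sqrt(pi/(2*alpha)) = 1
A^2 = sqrt(2*alpha/pi)
= sqrt(2 * 4.278 / pi)
= 1.650291
A = sqrt(1.650291)
= 1.2846

1.2846


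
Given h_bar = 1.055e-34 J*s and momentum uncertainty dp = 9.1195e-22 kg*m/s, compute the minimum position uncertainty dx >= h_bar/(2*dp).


dx = h_bar / (2 * dp)
= 1.055e-34 / (2 * 9.1195e-22)
= 1.055e-34 / 1.8239e-21
= 5.7843e-14 m

5.7843e-14


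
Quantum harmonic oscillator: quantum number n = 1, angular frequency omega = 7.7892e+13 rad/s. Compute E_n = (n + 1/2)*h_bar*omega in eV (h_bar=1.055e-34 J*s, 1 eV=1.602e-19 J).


E = (n + 1/2) * h_bar * omega
= (1 + 0.5) * 1.055e-34 * 7.7892e+13
= 1.5 * 8.2176e-21
= 1.2326e-20 J
= 0.0769 eV

0.0769


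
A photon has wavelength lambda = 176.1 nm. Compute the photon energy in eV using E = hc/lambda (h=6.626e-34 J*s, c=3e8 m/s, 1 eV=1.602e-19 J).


E = hc / lambda
= (6.626e-34)(3e8) / (176.1e-9)
= 1.9878e-25 / 1.7610e-07
= 1.1288e-18 J
Converting to eV: 1.1288e-18 / 1.602e-19
= 7.0461 eV

7.0461


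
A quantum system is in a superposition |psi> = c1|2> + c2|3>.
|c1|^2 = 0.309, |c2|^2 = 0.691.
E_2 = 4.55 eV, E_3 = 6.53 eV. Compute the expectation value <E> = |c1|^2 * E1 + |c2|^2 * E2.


<E> = |c1|^2 * E1 + |c2|^2 * E2
= 0.309 * 4.55 + 0.691 * 6.53
= 1.406 + 4.5122
= 5.9182 eV

5.9182


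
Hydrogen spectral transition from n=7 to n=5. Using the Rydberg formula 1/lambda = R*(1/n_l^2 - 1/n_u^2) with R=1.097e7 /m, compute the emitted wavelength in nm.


1/lambda = R * (1/n_l^2 - 1/n_u^2)
= 1.097e7 * (1/5^2 - 1/7^2)
= 1.097e7 * (0.04 - 0.020408)
= 1.097e7 * 0.019592
= 2.1492e+05 /m
lambda = 1 / 2.1492e+05 = 4652.8411 nm

4652.8411


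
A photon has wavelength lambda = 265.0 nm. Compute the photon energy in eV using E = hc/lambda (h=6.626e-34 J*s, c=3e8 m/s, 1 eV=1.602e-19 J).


E = hc / lambda
= (6.626e-34)(3e8) / (265.0e-9)
= 1.9878e-25 / 2.6500e-07
= 7.5011e-19 J
Converting to eV: 7.5011e-19 / 1.602e-19
= 4.6824 eV

4.6824


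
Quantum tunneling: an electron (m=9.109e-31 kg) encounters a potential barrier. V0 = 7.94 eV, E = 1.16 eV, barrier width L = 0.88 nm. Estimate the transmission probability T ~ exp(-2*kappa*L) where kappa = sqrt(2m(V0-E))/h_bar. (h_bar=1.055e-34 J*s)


V0 - E = 6.78 eV = 1.0862e-18 J
kappa = sqrt(2 * m * (V0-E)) / h_bar
= sqrt(2 * 9.109e-31 * 1.0862e-18) / 1.055e-34
= 1.3333e+10 /m
2*kappa*L = 2 * 1.3333e+10 * 0.88e-9
= 23.467
T = exp(-23.467) = 6.433286e-11

6.433286e-11


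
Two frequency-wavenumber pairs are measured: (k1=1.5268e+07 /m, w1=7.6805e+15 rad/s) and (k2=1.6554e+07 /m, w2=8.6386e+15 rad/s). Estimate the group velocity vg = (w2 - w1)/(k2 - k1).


vg = (w2 - w1) / (k2 - k1)
= (8.6386e+15 - 7.6805e+15) / (1.6554e+07 - 1.5268e+07)
= 9.5810e+14 / 1.2860e+06
= 7.4502e+08 m/s

7.4502e+08


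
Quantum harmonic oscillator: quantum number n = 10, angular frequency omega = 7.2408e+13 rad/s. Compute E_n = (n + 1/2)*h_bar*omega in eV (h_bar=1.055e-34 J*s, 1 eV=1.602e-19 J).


E = (n + 1/2) * h_bar * omega
= (10 + 0.5) * 1.055e-34 * 7.2408e+13
= 10.5 * 7.6390e-21
= 8.0210e-20 J
= 0.5007 eV

0.5007


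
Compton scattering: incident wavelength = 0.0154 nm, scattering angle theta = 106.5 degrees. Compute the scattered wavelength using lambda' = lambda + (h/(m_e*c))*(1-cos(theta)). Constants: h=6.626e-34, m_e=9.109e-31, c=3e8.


Compton wavelength: h/(m_e*c) = 2.4247e-12 m
d_lambda = 2.4247e-12 * (1 - cos(106.5 deg))
= 2.4247e-12 * 1.284015
= 3.1134e-12 m = 0.003113 nm
lambda' = 0.0154 + 0.003113
= 0.018513 nm

0.018513


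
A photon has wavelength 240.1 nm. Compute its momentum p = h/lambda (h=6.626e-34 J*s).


p = h / lambda
= 6.626e-34 / (240.1e-9)
= 6.626e-34 / 2.4010e-07
= 2.7597e-27 kg*m/s

2.7597e-27


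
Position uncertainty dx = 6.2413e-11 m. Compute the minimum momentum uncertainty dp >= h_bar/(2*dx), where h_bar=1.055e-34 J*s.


dp = h_bar / (2 * dx)
= 1.055e-34 / (2 * 6.2413e-11)
= 1.055e-34 / 1.2483e-10
= 8.4518e-25 kg*m/s

8.4518e-25


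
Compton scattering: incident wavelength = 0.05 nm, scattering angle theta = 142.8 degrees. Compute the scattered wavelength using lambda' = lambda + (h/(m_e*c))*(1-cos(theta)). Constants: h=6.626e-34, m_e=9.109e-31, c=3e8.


Compton wavelength: h/(m_e*c) = 2.4247e-12 m
d_lambda = 2.4247e-12 * (1 - cos(142.8 deg))
= 2.4247e-12 * 1.79653
= 4.3561e-12 m = 0.004356 nm
lambda' = 0.05 + 0.004356
= 0.054356 nm

0.054356


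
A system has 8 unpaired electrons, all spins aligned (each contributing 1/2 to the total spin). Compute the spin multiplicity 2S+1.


Total spin S = N * (1/2) = 8 * 0.5 = 4.0
Spin multiplicity = 2S + 1
= 2 * 4.0 + 1
= 9

9


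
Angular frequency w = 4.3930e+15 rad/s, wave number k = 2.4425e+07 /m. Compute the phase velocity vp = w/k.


vp = w / k
= 4.3930e+15 / 2.4425e+07
= 1.7986e+08 m/s

1.7986e+08


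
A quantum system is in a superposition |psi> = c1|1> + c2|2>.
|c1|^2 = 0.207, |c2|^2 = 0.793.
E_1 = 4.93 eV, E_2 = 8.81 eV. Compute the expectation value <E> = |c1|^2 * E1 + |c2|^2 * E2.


<E> = |c1|^2 * E1 + |c2|^2 * E2
= 0.207 * 4.93 + 0.793 * 8.81
= 1.0205 + 6.9863
= 8.0068 eV

8.0068


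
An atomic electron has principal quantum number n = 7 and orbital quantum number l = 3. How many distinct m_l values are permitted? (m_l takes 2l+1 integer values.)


m_l ranges from -l to +l in integer steps
So m_l goes from -3 to +3
Count = 2l + 1 = 2*3 + 1
= 7

7


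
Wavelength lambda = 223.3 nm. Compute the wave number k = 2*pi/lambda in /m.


k = 2 * pi / lambda
= 6.2832 / (223.3e-9)
= 6.2832 / 2.2330e-07
= 2.8138e+07 /m

2.8138e+07


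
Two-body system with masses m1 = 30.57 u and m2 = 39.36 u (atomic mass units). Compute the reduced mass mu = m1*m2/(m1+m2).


mu = m1 * m2 / (m1 + m2)
= 30.57 * 39.36 / (30.57 + 39.36)
= 1203.2352 / 69.93
= 17.2063 u

17.2063


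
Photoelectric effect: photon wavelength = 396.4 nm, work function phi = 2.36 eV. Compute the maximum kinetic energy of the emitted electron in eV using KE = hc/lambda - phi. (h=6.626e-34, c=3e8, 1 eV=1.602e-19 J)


E_photon = hc / lambda
= (6.626e-34)(3e8) / (396.4e-9)
= 5.0146e-19 J
= 3.1302 eV
KE = E_photon - phi
= 3.1302 - 2.36
= 0.7702 eV

0.7702


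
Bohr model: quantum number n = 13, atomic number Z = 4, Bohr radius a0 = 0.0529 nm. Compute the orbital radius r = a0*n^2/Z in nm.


r = a0 * n^2 / Z
= 0.0529 * 13^2 / 4
= 0.0529 * 169 / 4
= 2.235 nm

2.235


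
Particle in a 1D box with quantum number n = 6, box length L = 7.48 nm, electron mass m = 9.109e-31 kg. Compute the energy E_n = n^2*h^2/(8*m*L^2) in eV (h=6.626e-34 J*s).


E = n^2 * h^2 / (8 * m * L^2)
= 6^2 * (6.626e-34)^2 / (8 * 9.109e-31 * (7.48e-9)^2)
= 36 * 4.3904e-67 / (8 * 9.109e-31 * 5.5950e-17)
= 3.8765e-20 J
= 0.242 eV

0.242


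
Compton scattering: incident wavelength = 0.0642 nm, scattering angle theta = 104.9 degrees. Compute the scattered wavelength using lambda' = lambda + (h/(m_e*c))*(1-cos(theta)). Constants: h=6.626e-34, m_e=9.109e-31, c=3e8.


Compton wavelength: h/(m_e*c) = 2.4247e-12 m
d_lambda = 2.4247e-12 * (1 - cos(104.9 deg))
= 2.4247e-12 * 1.257133
= 3.0482e-12 m = 0.003048 nm
lambda' = 0.0642 + 0.003048
= 0.067248 nm

0.067248


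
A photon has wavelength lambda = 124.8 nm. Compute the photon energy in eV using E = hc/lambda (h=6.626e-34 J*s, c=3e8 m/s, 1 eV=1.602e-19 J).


E = hc / lambda
= (6.626e-34)(3e8) / (124.8e-9)
= 1.9878e-25 / 1.2480e-07
= 1.5928e-18 J
Converting to eV: 1.5928e-18 / 1.602e-19
= 9.9425 eV

9.9425


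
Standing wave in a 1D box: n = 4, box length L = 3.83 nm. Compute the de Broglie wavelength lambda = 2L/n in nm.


lambda = 2L / n
= 2 * 3.83 / 4
= 7.66 / 4
= 1.915 nm

1.915


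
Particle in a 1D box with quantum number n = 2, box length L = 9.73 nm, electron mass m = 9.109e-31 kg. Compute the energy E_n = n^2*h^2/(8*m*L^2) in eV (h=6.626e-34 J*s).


E = n^2 * h^2 / (8 * m * L^2)
= 2^2 * (6.626e-34)^2 / (8 * 9.109e-31 * (9.73e-9)^2)
= 4 * 4.3904e-67 / (8 * 9.109e-31 * 9.4673e-17)
= 2.5455e-21 J
= 0.0159 eV

0.0159


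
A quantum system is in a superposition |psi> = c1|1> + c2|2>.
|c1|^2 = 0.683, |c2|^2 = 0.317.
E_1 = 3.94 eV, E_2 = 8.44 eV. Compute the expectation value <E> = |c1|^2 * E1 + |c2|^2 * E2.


<E> = |c1|^2 * E1 + |c2|^2 * E2
= 0.683 * 3.94 + 0.317 * 8.44
= 2.691 + 2.6755
= 5.3665 eV

5.3665


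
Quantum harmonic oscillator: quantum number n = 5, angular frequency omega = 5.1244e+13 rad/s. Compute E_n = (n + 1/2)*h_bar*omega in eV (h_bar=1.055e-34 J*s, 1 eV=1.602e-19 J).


E = (n + 1/2) * h_bar * omega
= (5 + 0.5) * 1.055e-34 * 5.1244e+13
= 5.5 * 5.4062e-21
= 2.9734e-20 J
= 0.1856 eV

0.1856


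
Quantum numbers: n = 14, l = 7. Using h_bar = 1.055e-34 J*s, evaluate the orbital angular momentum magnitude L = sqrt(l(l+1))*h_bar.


L = sqrt(l*(l+1)) * h_bar
= sqrt(7 * 8) * 1.055e-34
= sqrt(56) * 1.055e-34
= 7.4833 * 1.055e-34
= 7.8949e-34 J*s

7.8949e-34


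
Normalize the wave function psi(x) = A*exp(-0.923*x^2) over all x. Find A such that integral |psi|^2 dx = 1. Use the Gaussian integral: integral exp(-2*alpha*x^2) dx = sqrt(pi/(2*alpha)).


integral |psi|^2 dx = A^2 * sqrt(pi/(2*alpha)) = 1
A^2 = sqrt(2*alpha/pi)
= sqrt(2 * 0.923 / pi)
= 0.766551
A = sqrt(0.766551)
= 0.8755

0.8755


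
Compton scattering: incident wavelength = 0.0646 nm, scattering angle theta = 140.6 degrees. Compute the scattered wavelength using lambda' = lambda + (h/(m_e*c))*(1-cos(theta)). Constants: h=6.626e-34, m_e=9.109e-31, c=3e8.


Compton wavelength: h/(m_e*c) = 2.4247e-12 m
d_lambda = 2.4247e-12 * (1 - cos(140.6 deg))
= 2.4247e-12 * 1.772734
= 4.2984e-12 m = 0.004298 nm
lambda' = 0.0646 + 0.004298
= 0.068898 nm

0.068898


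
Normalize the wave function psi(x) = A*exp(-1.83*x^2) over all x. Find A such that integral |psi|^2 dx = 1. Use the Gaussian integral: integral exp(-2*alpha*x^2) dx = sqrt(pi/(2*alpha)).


integral |psi|^2 dx = A^2 * sqrt(pi/(2*alpha)) = 1
A^2 = sqrt(2*alpha/pi)
= sqrt(2 * 1.83 / pi)
= 1.079358
A = sqrt(1.079358)
= 1.0389

1.0389


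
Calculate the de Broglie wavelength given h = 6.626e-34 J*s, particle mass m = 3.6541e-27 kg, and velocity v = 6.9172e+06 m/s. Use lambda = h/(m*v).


lambda = h / (m * v)
= 6.626e-34 / (3.6541e-27 * 6.9172e+06)
= 6.626e-34 / 2.5276e-20
= 2.6214e-14 m

2.6214e-14


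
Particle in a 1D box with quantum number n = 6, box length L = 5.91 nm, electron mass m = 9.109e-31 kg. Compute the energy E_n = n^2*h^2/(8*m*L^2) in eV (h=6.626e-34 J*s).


E = n^2 * h^2 / (8 * m * L^2)
= 6^2 * (6.626e-34)^2 / (8 * 9.109e-31 * (5.91e-9)^2)
= 36 * 4.3904e-67 / (8 * 9.109e-31 * 3.4928e-17)
= 6.2097e-20 J
= 0.3876 eV

0.3876


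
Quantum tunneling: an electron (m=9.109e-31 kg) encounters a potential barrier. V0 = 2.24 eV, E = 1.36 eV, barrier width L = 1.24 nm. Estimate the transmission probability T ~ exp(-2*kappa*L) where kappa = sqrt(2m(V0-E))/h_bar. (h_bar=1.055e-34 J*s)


V0 - E = 0.88 eV = 1.4098e-19 J
kappa = sqrt(2 * m * (V0-E)) / h_bar
= sqrt(2 * 9.109e-31 * 1.4098e-19) / 1.055e-34
= 4.8036e+09 /m
2*kappa*L = 2 * 4.8036e+09 * 1.24e-9
= 11.913
T = exp(-11.913) = 6.702513e-06

6.702513e-06


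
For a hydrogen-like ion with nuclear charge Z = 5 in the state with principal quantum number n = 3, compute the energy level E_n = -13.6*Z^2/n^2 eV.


E_n = -13.6 * Z^2 / n^2
= -13.6 * 5^2 / 3^2
= -13.6 * 25 / 9
= -37.7778 eV

-37.7778


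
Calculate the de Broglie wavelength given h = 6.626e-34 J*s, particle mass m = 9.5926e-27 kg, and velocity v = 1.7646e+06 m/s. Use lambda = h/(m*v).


lambda = h / (m * v)
= 6.626e-34 / (9.5926e-27 * 1.7646e+06)
= 6.626e-34 / 1.6927e-20
= 3.9144e-14 m

3.9144e-14


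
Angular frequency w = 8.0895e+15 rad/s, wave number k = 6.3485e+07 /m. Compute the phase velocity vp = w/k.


vp = w / k
= 8.0895e+15 / 6.3485e+07
= 1.2742e+08 m/s

1.2742e+08


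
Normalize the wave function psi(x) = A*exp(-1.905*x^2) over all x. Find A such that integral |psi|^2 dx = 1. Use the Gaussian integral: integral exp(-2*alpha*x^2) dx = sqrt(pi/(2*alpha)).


integral |psi|^2 dx = A^2 * sqrt(pi/(2*alpha)) = 1
A^2 = sqrt(2*alpha/pi)
= sqrt(2 * 1.905 / pi)
= 1.101254
A = sqrt(1.101254)
= 1.0494

1.0494


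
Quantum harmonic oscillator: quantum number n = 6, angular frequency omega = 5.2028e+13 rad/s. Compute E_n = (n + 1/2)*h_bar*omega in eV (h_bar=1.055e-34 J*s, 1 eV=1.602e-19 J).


E = (n + 1/2) * h_bar * omega
= (6 + 0.5) * 1.055e-34 * 5.2028e+13
= 6.5 * 5.4890e-21
= 3.5678e-20 J
= 0.2227 eV

0.2227


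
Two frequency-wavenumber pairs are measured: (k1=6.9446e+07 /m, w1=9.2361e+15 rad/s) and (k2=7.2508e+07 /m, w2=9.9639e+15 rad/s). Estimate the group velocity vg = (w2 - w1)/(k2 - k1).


vg = (w2 - w1) / (k2 - k1)
= (9.9639e+15 - 9.2361e+15) / (7.2508e+07 - 6.9446e+07)
= 7.2780e+14 / 3.0620e+06
= 2.3769e+08 m/s

2.3769e+08


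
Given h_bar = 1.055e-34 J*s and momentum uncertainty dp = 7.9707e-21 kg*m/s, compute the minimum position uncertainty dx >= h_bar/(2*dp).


dx = h_bar / (2 * dp)
= 1.055e-34 / (2 * 7.9707e-21)
= 1.055e-34 / 1.5941e-20
= 6.6180e-15 m

6.6180e-15


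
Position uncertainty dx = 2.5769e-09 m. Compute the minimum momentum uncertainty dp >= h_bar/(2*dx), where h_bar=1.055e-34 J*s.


dp = h_bar / (2 * dx)
= 1.055e-34 / (2 * 2.5769e-09)
= 1.055e-34 / 5.1538e-09
= 2.0470e-26 kg*m/s

2.0470e-26


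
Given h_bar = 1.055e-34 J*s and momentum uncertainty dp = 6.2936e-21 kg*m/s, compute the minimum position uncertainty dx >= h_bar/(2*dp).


dx = h_bar / (2 * dp)
= 1.055e-34 / (2 * 6.2936e-21)
= 1.055e-34 / 1.2587e-20
= 8.3815e-15 m

8.3815e-15


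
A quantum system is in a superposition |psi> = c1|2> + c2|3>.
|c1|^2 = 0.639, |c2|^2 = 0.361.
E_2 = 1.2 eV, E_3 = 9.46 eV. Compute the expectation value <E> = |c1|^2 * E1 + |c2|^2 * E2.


<E> = |c1|^2 * E1 + |c2|^2 * E2
= 0.639 * 1.2 + 0.361 * 9.46
= 0.7668 + 3.4151
= 4.1819 eV

4.1819


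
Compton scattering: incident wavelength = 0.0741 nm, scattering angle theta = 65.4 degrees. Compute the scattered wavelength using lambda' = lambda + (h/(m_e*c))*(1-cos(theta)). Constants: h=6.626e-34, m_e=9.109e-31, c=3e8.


Compton wavelength: h/(m_e*c) = 2.4247e-12 m
d_lambda = 2.4247e-12 * (1 - cos(65.4 deg))
= 2.4247e-12 * 0.583719
= 1.4153e-12 m = 0.001415 nm
lambda' = 0.0741 + 0.001415
= 0.075515 nm

0.075515


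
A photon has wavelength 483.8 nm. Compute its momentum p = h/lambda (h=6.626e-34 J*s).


p = h / lambda
= 6.626e-34 / (483.8e-9)
= 6.626e-34 / 4.8380e-07
= 1.3696e-27 kg*m/s

1.3696e-27


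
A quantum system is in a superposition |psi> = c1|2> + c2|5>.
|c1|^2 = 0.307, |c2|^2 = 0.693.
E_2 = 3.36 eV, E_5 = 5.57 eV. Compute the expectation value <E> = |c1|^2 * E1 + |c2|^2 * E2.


<E> = |c1|^2 * E1 + |c2|^2 * E2
= 0.307 * 3.36 + 0.693 * 5.57
= 1.0315 + 3.86
= 4.8915 eV

4.8915


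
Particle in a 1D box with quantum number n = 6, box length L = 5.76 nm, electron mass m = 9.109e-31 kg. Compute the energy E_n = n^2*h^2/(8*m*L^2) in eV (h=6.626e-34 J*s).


E = n^2 * h^2 / (8 * m * L^2)
= 6^2 * (6.626e-34)^2 / (8 * 9.109e-31 * (5.76e-9)^2)
= 36 * 4.3904e-67 / (8 * 9.109e-31 * 3.3178e-17)
= 6.5373e-20 J
= 0.4081 eV

0.4081


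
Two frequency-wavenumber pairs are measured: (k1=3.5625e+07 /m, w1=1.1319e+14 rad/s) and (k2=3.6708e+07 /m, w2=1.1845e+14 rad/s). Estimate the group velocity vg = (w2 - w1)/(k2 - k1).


vg = (w2 - w1) / (k2 - k1)
= (1.1845e+14 - 1.1319e+14) / (3.6708e+07 - 3.5625e+07)
= 5.2600e+12 / 1.0830e+06
= 4.8569e+06 m/s

4.8569e+06


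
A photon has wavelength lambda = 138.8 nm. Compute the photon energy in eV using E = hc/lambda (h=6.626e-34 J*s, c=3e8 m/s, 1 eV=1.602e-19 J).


E = hc / lambda
= (6.626e-34)(3e8) / (138.8e-9)
= 1.9878e-25 / 1.3880e-07
= 1.4321e-18 J
Converting to eV: 1.4321e-18 / 1.602e-19
= 8.9397 eV

8.9397


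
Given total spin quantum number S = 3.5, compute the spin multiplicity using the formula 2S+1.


Spin multiplicity = 2S + 1
= 2 * 3.5 + 1
= 7.0 + 1
= 8

8


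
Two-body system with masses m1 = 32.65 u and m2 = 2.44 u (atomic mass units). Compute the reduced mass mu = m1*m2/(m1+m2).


mu = m1 * m2 / (m1 + m2)
= 32.65 * 2.44 / (32.65 + 2.44)
= 79.666 / 35.09
= 2.2703 u

2.2703


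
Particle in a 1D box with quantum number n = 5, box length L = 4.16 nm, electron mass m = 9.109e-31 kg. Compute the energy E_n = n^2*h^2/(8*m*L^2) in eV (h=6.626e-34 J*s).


E = n^2 * h^2 / (8 * m * L^2)
= 5^2 * (6.626e-34)^2 / (8 * 9.109e-31 * (4.16e-9)^2)
= 25 * 4.3904e-67 / (8 * 9.109e-31 * 1.7306e-17)
= 8.7035e-20 J
= 0.5433 eV

0.5433


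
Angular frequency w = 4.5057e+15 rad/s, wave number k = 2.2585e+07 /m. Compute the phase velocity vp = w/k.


vp = w / k
= 4.5057e+15 / 2.2585e+07
= 1.9950e+08 m/s

1.9950e+08


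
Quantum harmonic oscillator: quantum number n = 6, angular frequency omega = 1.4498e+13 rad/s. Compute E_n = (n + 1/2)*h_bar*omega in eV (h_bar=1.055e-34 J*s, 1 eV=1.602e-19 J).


E = (n + 1/2) * h_bar * omega
= (6 + 0.5) * 1.055e-34 * 1.4498e+13
= 6.5 * 1.5295e-21
= 9.9420e-21 J
= 0.0621 eV

0.0621


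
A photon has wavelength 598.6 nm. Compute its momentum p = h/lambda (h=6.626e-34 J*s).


p = h / lambda
= 6.626e-34 / (598.6e-9)
= 6.626e-34 / 5.9860e-07
= 1.1069e-27 kg*m/s

1.1069e-27


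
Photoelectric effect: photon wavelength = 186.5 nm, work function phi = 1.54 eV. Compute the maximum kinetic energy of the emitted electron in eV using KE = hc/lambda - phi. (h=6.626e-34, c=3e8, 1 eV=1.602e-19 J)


E_photon = hc / lambda
= (6.626e-34)(3e8) / (186.5e-9)
= 1.0658e-18 J
= 6.6532 eV
KE = E_photon - phi
= 6.6532 - 1.54
= 5.1132 eV

5.1132


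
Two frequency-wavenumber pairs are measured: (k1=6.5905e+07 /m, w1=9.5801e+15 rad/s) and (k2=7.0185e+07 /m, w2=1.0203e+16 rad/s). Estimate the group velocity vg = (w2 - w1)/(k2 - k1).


vg = (w2 - w1) / (k2 - k1)
= (1.0203e+16 - 9.5801e+15) / (7.0185e+07 - 6.5905e+07)
= 6.2290e+14 / 4.2800e+06
= 1.4554e+08 m/s

1.4554e+08


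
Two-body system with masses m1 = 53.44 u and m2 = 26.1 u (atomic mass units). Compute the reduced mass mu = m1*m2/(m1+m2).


mu = m1 * m2 / (m1 + m2)
= 53.44 * 26.1 / (53.44 + 26.1)
= 1394.784 / 79.54
= 17.5356 u

17.5356


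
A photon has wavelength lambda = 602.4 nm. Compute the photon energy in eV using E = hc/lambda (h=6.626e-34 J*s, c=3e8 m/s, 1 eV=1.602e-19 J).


E = hc / lambda
= (6.626e-34)(3e8) / (602.4e-9)
= 1.9878e-25 / 6.0240e-07
= 3.2998e-19 J
Converting to eV: 3.2998e-19 / 1.602e-19
= 2.0598 eV

2.0598


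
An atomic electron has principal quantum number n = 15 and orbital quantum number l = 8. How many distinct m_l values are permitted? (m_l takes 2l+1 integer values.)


m_l ranges from -l to +l in integer steps
So m_l goes from -8 to +8
Count = 2l + 1 = 2*8 + 1
= 17

17


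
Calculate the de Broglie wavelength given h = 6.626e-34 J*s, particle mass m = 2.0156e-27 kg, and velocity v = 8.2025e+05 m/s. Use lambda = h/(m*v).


lambda = h / (m * v)
= 6.626e-34 / (2.0156e-27 * 8.2025e+05)
= 6.626e-34 / 1.6533e-21
= 4.0078e-13 m

4.0078e-13


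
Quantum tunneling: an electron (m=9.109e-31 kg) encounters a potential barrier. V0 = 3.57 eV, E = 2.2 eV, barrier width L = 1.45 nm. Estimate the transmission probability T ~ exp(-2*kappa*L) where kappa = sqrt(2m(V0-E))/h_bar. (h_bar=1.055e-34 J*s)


V0 - E = 1.37 eV = 2.1947e-19 J
kappa = sqrt(2 * m * (V0-E)) / h_bar
= sqrt(2 * 9.109e-31 * 2.1947e-19) / 1.055e-34
= 5.9936e+09 /m
2*kappa*L = 2 * 5.9936e+09 * 1.45e-9
= 17.3815
T = exp(-17.3815) = 2.826880e-08

2.826880e-08


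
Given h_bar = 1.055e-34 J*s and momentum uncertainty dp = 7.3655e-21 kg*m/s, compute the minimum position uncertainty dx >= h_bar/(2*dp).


dx = h_bar / (2 * dp)
= 1.055e-34 / (2 * 7.3655e-21)
= 1.055e-34 / 1.4731e-20
= 7.1618e-15 m

7.1618e-15


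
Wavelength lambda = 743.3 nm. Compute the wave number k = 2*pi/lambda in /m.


k = 2 * pi / lambda
= 6.2832 / (743.3e-9)
= 6.2832 / 7.4330e-07
= 8.4531e+06 /m

8.4531e+06


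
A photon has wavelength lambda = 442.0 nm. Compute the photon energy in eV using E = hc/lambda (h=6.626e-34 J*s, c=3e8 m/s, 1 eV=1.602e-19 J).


E = hc / lambda
= (6.626e-34)(3e8) / (442.0e-9)
= 1.9878e-25 / 4.4200e-07
= 4.4973e-19 J
Converting to eV: 4.4973e-19 / 1.602e-19
= 2.8073 eV

2.8073


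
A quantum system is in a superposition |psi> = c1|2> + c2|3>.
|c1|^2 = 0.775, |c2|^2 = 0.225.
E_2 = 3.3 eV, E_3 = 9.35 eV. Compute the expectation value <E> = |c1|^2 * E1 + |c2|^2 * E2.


<E> = |c1|^2 * E1 + |c2|^2 * E2
= 0.775 * 3.3 + 0.225 * 9.35
= 2.5575 + 2.1037
= 4.6612 eV

4.6612


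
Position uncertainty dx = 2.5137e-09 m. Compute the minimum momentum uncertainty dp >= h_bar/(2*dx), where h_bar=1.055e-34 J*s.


dp = h_bar / (2 * dx)
= 1.055e-34 / (2 * 2.5137e-09)
= 1.055e-34 / 5.0274e-09
= 2.0985e-26 kg*m/s

2.0985e-26


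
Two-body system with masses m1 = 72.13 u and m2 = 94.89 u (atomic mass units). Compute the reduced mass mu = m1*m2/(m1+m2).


mu = m1 * m2 / (m1 + m2)
= 72.13 * 94.89 / (72.13 + 94.89)
= 6844.4157 / 167.02
= 40.9796 u

40.9796


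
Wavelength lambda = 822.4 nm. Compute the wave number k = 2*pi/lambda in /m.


k = 2 * pi / lambda
= 6.2832 / (822.4e-9)
= 6.2832 / 8.2240e-07
= 7.6401e+06 /m

7.6401e+06


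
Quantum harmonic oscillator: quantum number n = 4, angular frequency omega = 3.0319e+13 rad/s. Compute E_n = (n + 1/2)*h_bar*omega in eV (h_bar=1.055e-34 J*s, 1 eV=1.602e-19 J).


E = (n + 1/2) * h_bar * omega
= (4 + 0.5) * 1.055e-34 * 3.0319e+13
= 4.5 * 3.1987e-21
= 1.4394e-20 J
= 0.0898 eV

0.0898


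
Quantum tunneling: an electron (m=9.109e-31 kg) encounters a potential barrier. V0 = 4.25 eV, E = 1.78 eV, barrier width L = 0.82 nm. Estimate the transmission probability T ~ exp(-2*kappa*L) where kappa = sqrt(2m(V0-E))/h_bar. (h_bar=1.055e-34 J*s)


V0 - E = 2.47 eV = 3.9569e-19 J
kappa = sqrt(2 * m * (V0-E)) / h_bar
= sqrt(2 * 9.109e-31 * 3.9569e-19) / 1.055e-34
= 8.0478e+09 /m
2*kappa*L = 2 * 8.0478e+09 * 0.82e-9
= 13.1984
T = exp(-13.1984) = 1.853554e-06

1.853554e-06


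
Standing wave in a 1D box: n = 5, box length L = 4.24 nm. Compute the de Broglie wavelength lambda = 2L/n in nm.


lambda = 2L / n
= 2 * 4.24 / 5
= 8.48 / 5
= 1.696 nm

1.696


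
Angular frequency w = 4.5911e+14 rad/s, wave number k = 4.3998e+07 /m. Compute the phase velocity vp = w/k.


vp = w / k
= 4.5911e+14 / 4.3998e+07
= 1.0435e+07 m/s

1.0435e+07
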